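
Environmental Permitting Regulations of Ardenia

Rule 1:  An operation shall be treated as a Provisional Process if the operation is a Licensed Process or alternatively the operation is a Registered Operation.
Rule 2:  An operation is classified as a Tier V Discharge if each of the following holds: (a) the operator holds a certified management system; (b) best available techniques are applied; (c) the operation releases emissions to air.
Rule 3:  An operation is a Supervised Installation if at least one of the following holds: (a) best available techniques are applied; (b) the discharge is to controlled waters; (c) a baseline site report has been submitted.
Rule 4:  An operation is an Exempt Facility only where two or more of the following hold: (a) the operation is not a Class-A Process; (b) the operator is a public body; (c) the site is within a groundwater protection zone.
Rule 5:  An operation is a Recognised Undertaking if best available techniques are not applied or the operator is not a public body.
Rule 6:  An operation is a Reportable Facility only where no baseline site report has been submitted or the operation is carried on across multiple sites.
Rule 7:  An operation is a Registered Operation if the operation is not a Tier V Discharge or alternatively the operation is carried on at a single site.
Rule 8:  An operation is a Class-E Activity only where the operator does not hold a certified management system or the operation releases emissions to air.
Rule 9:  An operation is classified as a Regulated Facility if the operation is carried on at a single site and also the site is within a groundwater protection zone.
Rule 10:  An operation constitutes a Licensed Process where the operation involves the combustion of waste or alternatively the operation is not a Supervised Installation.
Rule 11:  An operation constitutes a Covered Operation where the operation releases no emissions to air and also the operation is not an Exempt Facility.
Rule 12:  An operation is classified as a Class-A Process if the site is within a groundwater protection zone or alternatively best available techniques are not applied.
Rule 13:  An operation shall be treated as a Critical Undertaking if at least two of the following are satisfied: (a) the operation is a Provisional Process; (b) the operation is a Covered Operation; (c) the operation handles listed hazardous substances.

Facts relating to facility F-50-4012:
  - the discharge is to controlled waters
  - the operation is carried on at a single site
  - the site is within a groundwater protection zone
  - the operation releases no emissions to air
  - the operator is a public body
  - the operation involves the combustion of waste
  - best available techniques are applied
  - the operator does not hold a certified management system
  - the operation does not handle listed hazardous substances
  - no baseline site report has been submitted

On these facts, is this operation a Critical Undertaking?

Under rule 3: best available techniques are applied? yes; or the discharge is to controlled waters? yes; or a baseline site report has been submitted? no. So the operation is a Supervised Installation.
Under rule 10: the operation involves the combustion of waste? yes; or not a Supervised Installation (rule 3)? no. So the operation is a Licensed Process.
Under rule 2: the operator holds a certified management system? no; and best available techniques are applied? yes; and the operation releases emissions to air? no. So the operation is not a Tier V Discharge.
Under rule 7: not a Tier V Discharge (rule 2)? yes; or the operation is carried on at a single site? yes. So the operation is a Registered Operation.
Under rule 1: Licensed Process (rule 10)? yes; or Registered Operation (rule 7)? yes. So the operation is a Provisional Process.
Under rule 12: the site is within a groundwater protection zone? yes; or best available techniques are not applied? no. So the operation is a Class-A Process.
Under rule 4: not a Class-A Process (rule 12)? no; the operator is a public body? yes; the site is within a groundwater protection zone? yes — 2 of 3 hold (need ≥2) → satisfied.
Under rule 11: the operation releases no emissions to air? yes; and not an Exempt Facility (rule 4)? no. So the operation is not a Covered Operation.
Under rule 13: Provisional Process (rule 1)? yes; Covered Operation (rule 11)? no; the operation handles listed hazardous substances? no — 1 of 3 hold (need ≥2) → not satisfied.

No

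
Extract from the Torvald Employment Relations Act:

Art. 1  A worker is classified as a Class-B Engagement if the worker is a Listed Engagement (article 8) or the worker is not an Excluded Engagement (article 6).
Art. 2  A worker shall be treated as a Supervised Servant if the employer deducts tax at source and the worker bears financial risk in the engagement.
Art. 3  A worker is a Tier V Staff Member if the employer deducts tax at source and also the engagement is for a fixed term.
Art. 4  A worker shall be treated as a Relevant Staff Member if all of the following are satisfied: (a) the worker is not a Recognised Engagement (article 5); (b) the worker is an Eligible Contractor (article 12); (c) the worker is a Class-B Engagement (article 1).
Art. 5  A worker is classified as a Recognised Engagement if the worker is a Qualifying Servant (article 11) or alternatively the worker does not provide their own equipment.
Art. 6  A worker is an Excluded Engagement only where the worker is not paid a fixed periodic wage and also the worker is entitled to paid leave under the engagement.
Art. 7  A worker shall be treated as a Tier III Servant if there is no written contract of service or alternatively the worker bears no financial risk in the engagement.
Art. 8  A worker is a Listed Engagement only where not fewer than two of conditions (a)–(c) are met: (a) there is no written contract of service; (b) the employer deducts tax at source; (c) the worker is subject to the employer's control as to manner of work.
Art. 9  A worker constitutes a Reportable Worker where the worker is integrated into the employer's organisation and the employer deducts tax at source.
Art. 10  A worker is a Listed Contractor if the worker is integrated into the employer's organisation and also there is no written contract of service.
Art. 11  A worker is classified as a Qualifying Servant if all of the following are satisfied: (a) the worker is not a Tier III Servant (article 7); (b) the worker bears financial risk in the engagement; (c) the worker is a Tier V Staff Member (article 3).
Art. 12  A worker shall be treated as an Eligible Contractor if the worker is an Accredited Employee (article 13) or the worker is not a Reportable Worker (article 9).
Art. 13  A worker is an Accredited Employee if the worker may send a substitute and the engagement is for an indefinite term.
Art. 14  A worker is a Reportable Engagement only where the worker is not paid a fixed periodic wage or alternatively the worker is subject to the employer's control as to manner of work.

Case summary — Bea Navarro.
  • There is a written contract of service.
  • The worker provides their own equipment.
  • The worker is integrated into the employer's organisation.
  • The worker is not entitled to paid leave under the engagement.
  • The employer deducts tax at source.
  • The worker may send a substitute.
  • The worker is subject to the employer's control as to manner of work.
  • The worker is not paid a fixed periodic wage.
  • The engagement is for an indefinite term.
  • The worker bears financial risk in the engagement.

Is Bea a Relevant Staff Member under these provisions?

Yes

article 7 — Tier III Servant: [there is no written contract of service? no] OR [the worker bears no financial risk in the engagement? no] → not satisfied.
article 3 — Tier V Staff Member: [the employer deducts tax at source? yes] AND [the engagement is for a fixed term? no] → not satisfied.
article 11 — Qualifying Servant: [not a Tier III Servant (article 7)? yes] AND [the worker bears financial risk in the engagement? yes] AND [Tier V Staff Member (article 3)? no] → not satisfied.
article 5 — Recognised Engagement: [Qualifying Servant (article 11)? no] OR [the worker does not provide their own equipment? no] → not satisfied.
article 13 — Accredited Employee: [the worker may send a substitute? yes] AND [the engagement is for an indefinite term? yes] → satisfied.
article 9 — Reportable Worker: [the worker is integrated into the employer's organisation? yes] AND [the employer deducts tax at source? yes] → satisfied.
article 12 — Eligible Contractor: [Accredited Employee (article 13)? yes] OR [not a Reportable Worker (article 9)? no] → satisfied.
article 8 — Listed Engagement: there is no written contract of service? no; the employer deducts tax at source? yes; the worker is subject to the employer's control as to manner of work? yes — 2 of 3 hold (need ≥2) → satisfied.
article 6 — Excluded Engagement: [the worker is not paid a fixed periodic wage? yes] AND [the worker is entitled to paid leave under the engagement? no] → not satisfied.
article 1 — Class-B Engagement: [Listed Engagement (article 8)? yes] OR [not an Excluded Engagement (article 6)? yes] → satisfied.
article 4 — Relevant Staff Member: [not a Recognised Engagement (article 5)? yes] AND [Eligible Contractor (article 12)? yes] AND [Class-B Engagement (article 1)? yes] → satisfied.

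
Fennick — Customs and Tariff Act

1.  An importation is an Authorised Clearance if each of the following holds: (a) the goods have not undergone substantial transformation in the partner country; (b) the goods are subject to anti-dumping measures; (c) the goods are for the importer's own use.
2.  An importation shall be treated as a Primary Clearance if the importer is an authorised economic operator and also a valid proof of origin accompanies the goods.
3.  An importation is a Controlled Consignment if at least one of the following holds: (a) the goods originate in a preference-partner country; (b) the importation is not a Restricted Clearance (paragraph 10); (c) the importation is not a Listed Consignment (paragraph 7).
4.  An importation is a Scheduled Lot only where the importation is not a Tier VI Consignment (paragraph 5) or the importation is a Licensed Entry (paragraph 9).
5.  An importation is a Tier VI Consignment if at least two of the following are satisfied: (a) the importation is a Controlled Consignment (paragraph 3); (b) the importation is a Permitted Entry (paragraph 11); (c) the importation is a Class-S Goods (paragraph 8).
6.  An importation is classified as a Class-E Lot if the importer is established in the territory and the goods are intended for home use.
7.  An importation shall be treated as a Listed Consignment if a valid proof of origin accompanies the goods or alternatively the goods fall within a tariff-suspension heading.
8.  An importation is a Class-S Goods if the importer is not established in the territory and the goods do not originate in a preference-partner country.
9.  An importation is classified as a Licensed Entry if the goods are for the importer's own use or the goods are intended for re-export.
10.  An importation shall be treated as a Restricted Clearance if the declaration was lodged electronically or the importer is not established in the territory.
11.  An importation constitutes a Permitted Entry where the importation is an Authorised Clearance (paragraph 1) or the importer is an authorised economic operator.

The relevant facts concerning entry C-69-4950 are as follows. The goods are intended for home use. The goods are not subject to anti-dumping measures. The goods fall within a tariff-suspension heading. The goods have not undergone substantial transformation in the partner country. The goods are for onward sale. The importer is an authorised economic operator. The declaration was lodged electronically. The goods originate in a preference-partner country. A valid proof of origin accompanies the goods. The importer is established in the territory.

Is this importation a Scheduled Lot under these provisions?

No

paragraph 10 — Restricted Clearance: [the declaration was lodged electronically? yes] OR [the importer is not established in the territory? no] → satisfied.
paragraph 7 — Listed Consignment: [a valid proof of origin accompanies the goods? yes] OR [the goods fall within a tariff-suspension heading? yes] → satisfied.
paragraph 3 — Controlled Consignment: [the goods originate in a preference-partner country? yes] OR [not a Restricted Clearance (paragraph 10)? no] OR [not a Listed Consignment (paragraph 7)? no] → satisfied.
paragraph 1 — Authorised Clearance: [the goods have not undergone substantial transformation in the partner country? yes] AND [the goods are subject to anti-dumping measures? no] AND [the goods are for the importer's own use? no] → not satisfied.
paragraph 11 — Permitted Entry: [Authorised Clearance (paragraph 1)? no] OR [the importer is an authorised economic operator? yes] → satisfied.
paragraph 8 — Class-S Goods: [the importer is not established in the territory? no] AND [the goods do not originate in a preference-partner country? no] → not satisfied.
paragraph 5 — Tier VI Consignment: Controlled Consignment (paragraph 3)? yes; Permitted Entry (paragraph 11)? yes; Class-S Goods (paragraph 8)? no — 2 of 3 hold (need ≥2) → satisfied.
paragraph 9 — Licensed Entry: [the goods are for the importer's own use? no] OR [the goods are intended for re-export? no] → not satisfied.
paragraph 4 — Scheduled Lot: [not a Tier VI Consignment (paragraph 5)? no] OR [Licensed Entry (paragraph 9)? no] → not satisfied.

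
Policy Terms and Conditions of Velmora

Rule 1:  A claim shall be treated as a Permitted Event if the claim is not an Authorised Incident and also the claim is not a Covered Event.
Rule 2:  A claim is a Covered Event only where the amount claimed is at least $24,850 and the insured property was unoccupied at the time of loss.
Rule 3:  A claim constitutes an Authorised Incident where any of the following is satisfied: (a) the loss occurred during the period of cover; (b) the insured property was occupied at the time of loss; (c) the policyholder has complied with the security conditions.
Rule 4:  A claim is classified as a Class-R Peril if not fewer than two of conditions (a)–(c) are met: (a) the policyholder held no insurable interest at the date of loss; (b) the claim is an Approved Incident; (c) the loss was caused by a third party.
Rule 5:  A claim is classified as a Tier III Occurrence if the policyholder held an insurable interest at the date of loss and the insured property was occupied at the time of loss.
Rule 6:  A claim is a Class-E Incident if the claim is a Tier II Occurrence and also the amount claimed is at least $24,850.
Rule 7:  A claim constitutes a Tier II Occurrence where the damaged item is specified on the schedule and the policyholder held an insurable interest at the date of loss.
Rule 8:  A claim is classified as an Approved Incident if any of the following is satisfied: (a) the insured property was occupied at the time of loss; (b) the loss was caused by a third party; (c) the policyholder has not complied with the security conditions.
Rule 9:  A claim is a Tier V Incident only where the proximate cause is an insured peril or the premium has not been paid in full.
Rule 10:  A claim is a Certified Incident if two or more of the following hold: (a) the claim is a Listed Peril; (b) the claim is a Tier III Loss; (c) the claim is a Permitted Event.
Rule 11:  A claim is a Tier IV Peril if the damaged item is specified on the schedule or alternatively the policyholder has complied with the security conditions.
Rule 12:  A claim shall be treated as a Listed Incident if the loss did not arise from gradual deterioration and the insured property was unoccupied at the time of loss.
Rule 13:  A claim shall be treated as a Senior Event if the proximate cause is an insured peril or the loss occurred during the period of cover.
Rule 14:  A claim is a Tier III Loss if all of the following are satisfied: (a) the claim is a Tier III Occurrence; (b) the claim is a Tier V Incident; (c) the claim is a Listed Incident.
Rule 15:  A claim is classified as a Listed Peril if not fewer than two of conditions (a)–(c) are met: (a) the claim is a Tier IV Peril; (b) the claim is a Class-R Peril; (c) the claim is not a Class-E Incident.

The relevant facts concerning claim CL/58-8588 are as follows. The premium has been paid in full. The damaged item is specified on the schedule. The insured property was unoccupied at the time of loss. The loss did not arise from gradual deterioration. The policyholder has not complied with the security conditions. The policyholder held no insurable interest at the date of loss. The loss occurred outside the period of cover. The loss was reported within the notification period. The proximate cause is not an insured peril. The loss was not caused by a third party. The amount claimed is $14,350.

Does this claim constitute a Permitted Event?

Yes

rule 3 — Authorised Incident: [the loss occurred during the period of cover? no] OR [the insured property was occupied at the time of loss? no] OR [the policyholder has complied with the security conditions? no] → not satisfied.
rule 2 — Covered Event: [amount claimed: $14,350 ≥ $24,850? no] AND [the insured property was unoccupied at the time of loss? yes] → not satisfied.
rule 1 — Permitted Event: [not an Authorised Incident (rule 3)? yes] AND [not a Covered Event (rule 2)? yes] → satisfied.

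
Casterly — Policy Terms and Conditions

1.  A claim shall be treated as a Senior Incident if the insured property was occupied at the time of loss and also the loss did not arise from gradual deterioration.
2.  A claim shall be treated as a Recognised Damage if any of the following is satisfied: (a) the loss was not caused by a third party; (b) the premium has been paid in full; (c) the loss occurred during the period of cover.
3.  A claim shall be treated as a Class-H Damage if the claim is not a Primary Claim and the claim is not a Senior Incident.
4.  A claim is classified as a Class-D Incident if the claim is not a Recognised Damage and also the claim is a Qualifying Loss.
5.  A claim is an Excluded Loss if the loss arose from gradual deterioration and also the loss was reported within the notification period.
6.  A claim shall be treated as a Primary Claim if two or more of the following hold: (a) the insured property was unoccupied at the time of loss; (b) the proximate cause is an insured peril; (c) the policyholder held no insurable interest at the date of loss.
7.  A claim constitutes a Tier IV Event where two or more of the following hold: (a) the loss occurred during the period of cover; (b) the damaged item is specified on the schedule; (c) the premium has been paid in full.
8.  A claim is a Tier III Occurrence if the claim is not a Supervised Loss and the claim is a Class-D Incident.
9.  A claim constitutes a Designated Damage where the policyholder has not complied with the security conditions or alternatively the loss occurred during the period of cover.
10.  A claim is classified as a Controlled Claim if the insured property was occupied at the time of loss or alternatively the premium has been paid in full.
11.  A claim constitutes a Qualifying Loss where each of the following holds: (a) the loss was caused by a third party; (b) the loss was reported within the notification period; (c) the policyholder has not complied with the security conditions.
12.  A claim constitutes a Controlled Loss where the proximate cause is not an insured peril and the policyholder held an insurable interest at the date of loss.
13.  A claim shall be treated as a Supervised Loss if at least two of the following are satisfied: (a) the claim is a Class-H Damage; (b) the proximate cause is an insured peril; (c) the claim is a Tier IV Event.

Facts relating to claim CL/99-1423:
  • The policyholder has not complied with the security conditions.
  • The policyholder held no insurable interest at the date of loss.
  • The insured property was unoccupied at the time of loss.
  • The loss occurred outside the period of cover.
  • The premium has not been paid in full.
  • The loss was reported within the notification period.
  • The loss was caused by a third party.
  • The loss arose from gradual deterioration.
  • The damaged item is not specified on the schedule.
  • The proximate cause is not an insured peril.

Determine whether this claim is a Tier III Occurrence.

paragraph 6 — Primary Claim: the insured property was unoccupied at the time of loss? yes; the proximate cause is an insured peril? no; the policyholder held no insurable interest at the date of loss? yes — 2 of 3 hold (need ≥2) → satisfied.
paragraph 1 — Senior Incident: [the insured property was occupied at the time of loss? no] AND [the loss did not arise from gradual deterioration? no] → not satisfied.
paragraph 3 — Class-H Damage: [not a Primary Claim (paragraph 6)? no] AND [not a Senior Incident (paragraph 1)? yes] → not satisfied.
paragraph 7 — Tier IV Event: the loss occurred during the period of cover? no; the damaged item is specified on the schedule? no; the premium has been paid in full? no — 0 of 3 hold (need ≥2) → not satisfied.
paragraph 13 — Supervised Loss: Class-H Damage (paragraph 3)? no; the proximate cause is an insured peril? no; Tier IV Event (paragraph 7)? no — 0 of 3 hold (need ≥2) → not satisfied.
paragraph 2 — Recognised Damage: [the loss was not caused by a third party? no] OR [the premium has been paid in full? no] OR [the loss occurred during the period of cover? no] → not satisfied.
paragraph 11 — Qualifying Loss: [the loss was caused by a third party? yes] AND [the loss was reported within the notification period? yes] AND [the policyholder has not complied with the security conditions? yes] → satisfied.
paragraph 4 — Class-D Incident: [not a Recognised Damage (paragraph 2)? yes] AND [Qualifying Loss (paragraph 11)? yes] → satisfied.
paragraph 8 — Tier III Occurrence: [not a Supervised Loss (paragraph 13)? yes] AND [Class-D Incident (paragraph 4)? yes] → satisfied.

Yes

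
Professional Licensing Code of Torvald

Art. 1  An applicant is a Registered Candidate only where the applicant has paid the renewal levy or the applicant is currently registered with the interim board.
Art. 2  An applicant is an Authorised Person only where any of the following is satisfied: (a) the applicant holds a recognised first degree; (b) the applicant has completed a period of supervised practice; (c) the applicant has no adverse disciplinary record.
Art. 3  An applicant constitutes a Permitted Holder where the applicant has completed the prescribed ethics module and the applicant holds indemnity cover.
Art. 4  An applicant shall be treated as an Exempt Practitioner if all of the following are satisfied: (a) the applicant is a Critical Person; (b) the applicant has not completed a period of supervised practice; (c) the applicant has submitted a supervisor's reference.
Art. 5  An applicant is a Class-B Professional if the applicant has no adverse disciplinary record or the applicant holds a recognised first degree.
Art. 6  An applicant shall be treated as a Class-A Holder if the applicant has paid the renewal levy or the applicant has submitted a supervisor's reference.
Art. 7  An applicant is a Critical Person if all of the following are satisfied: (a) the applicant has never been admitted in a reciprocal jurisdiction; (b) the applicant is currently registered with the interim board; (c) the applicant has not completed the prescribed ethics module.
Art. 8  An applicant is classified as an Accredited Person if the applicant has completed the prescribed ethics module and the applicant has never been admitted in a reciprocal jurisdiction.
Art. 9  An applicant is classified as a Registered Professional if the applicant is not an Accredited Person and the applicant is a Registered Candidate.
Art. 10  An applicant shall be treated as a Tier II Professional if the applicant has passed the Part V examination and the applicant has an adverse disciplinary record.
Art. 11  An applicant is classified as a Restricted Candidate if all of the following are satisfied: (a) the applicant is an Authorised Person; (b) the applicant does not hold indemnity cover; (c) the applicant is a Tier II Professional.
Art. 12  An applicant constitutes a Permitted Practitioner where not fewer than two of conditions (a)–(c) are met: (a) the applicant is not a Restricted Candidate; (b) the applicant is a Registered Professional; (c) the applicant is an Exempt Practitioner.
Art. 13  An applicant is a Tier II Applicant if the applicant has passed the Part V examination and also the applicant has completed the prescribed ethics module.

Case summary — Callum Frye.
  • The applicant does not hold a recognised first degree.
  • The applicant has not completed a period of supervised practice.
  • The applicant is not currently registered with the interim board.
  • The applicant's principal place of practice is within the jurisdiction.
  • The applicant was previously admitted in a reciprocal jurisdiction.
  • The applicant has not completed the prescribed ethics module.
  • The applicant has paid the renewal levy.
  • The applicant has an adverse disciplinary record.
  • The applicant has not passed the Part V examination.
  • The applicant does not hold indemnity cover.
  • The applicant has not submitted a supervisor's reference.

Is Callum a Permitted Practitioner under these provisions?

article 2 — Authorised Person: [the applicant holds a recognised first degree? no] OR [the applicant has completed a period of supervised practice? no] OR [the applicant has no adverse disciplinary record? no] → not satisfied.
article 10 — Tier II Professional: [the applicant has passed the Part V examination? no] AND [the applicant has an adverse disciplinary record? yes] → not satisfied.
article 11 — Restricted Candidate: [Authorised Person (article 2)? no] AND [the applicant does not hold indemnity cover? yes] AND [Tier II Professional (article 10)? no] → not satisfied.
article 8 — Accredited Person: [the applicant has completed the prescribed ethics module? no] AND [the applicant has never been admitted in a reciprocal jurisdiction? no] → not satisfied.
article 1 — Registered Candidate: [the applicant has paid the renewal levy? yes] OR [the applicant is currently registered with the interim board? no] → satisfied.
article 9 — Registered Professional: [not an Accredited Person (article 8)? yes] AND [Registered Candidate (article 1)? yes] → satisfied.
article 7 — Critical Person: [the applicant has never been admitted in a reciprocal jurisdiction? no] AND [the applicant is currently registered with the interim board? no] AND [the applicant has not completed the prescribed ethics module? yes] → not satisfied.
article 4 — Exempt Practitioner: [Critical Person (article 7)? no] AND [the applicant has not completed a period of supervised practice? yes] AND [the applicant has submitted a supervisor's reference? no] → not satisfied.
article 12 — Permitted Practitioner: not a Restricted Candidate (article 11)? yes; Registered Professional (article 9)? yes; Exempt Practitioner (article 4)? no — 2 of 3 hold (need ≥2) → satisfied.

Yes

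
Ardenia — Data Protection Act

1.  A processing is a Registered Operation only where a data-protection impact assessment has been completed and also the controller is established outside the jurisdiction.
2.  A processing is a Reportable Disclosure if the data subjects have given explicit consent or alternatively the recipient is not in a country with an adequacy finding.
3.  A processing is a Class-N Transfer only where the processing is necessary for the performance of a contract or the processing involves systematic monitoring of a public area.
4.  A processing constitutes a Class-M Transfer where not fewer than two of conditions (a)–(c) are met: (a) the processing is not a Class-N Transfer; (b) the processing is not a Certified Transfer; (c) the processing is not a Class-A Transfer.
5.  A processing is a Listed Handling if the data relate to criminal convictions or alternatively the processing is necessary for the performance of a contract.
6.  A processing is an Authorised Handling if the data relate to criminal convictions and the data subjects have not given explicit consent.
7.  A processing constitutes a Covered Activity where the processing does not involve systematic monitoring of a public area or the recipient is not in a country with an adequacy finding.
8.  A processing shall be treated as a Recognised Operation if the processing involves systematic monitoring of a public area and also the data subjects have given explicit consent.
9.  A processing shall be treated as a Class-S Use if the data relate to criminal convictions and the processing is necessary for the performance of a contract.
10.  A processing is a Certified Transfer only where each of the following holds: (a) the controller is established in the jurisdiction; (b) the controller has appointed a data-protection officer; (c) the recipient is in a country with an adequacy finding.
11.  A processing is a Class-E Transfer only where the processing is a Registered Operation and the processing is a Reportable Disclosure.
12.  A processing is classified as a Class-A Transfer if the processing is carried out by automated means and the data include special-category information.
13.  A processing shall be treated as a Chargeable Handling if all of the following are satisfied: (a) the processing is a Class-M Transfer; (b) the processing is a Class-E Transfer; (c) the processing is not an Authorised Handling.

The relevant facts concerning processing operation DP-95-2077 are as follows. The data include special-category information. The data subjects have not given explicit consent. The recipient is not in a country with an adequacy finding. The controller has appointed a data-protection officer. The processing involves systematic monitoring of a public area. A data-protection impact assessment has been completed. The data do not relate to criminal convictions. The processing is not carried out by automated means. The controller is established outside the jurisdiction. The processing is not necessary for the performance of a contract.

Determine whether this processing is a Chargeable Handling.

Yes

paragraph 3 — Class-N Transfer: [the processing is necessary for the performance of a contract? no] OR [the processing involves systematic monitoring of a public area? yes] → satisfied.
paragraph 10 — Certified Transfer: [the controller is established in the jurisdiction? no] AND [the controller has appointed a data-protection officer? yes] AND [the recipient is in a country with an adequacy finding? no] → not satisfied.
paragraph 12 — Class-A Transfer: [the processing is carried out by automated means? no] AND [the data include special-category information? yes] → not satisfied.
paragraph 4 — Class-M Transfer: not a Class-N Transfer (paragraph 3)? no; not a Certified Transfer (paragraph 10)? yes; not a Class-A Transfer (paragraph 12)? yes — 2 of 3 hold (need ≥2) → satisfied.
paragraph 1 — Registered Operation: [a data-protection impact assessment has been completed? yes] AND [the controller is established outside the jurisdiction? yes] → satisfied.
paragraph 2 — Reportable Disclosure: [the data subjects have given explicit consent? no] OR [the recipient is not in a country with an adequacy finding? yes] → satisfied.
paragraph 11 — Class-E Transfer: [Registered Operation (paragraph 1)? yes] AND [Reportable Disclosure (paragraph 2)? yes] → satisfied.
paragraph 6 — Authorised Handling: [the data relate to criminal convictions? no] AND [the data subjects have not given explicit consent? yes] → not satisfied.
paragraph 13 — Chargeable Handling: [Class-M Transfer (paragraph 4)? yes] AND [Class-E Transfer (paragraph 11)? yes] AND [not an Authorised Handling (paragraph 6)? yes] → satisfied.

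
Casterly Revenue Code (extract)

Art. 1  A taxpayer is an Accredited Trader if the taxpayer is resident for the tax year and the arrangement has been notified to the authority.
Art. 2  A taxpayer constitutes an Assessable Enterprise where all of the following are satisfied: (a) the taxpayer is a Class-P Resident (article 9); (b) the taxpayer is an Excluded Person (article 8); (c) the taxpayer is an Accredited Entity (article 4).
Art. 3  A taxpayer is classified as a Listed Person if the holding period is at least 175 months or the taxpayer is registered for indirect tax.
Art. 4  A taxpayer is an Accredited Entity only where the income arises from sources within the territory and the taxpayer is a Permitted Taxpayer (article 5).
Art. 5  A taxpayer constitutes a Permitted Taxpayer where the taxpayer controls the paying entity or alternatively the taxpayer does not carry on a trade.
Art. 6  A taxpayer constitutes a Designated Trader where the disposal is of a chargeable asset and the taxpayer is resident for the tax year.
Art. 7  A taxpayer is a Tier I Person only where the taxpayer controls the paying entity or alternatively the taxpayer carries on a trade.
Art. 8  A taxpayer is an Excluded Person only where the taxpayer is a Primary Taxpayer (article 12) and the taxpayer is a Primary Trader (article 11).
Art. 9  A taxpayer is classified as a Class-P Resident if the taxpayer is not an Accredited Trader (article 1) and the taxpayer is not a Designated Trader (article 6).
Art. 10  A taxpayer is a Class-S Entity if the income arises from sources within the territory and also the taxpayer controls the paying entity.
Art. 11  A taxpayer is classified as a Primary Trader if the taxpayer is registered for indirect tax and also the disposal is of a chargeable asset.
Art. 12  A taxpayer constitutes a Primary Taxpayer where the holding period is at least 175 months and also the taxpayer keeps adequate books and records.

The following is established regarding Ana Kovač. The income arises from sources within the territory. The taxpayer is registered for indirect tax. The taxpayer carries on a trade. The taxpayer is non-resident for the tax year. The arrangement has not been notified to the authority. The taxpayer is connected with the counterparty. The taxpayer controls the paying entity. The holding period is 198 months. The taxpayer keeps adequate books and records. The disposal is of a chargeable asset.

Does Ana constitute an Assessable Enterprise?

Yes

article 1 — Accredited Trader: [the taxpayer is resident for the tax year? no] AND [the arrangement has been notified to the authority? no] → not satisfied.
article 6 — Designated Trader: [the disposal is of a chargeable asset? yes] AND [the taxpayer is resident for the tax year? no] → not satisfied.
article 9 — Class-P Resident: [not an Accredited Trader (article 1)? yes] AND [not a Designated Trader (article 6)? yes] → satisfied.
article 12 — Primary Taxpayer: [holding period: 198 months ≥ 175 months? yes] AND [the taxpayer keeps adequate books and records? yes] → satisfied.
article 11 — Primary Trader: [the taxpayer is registered for indirect tax? yes] AND [the disposal is of a chargeable asset? yes] → satisfied.
article 8 — Excluded Person: [Primary Taxpayer (article 12)? yes] AND [Primary Trader (article 11)? yes] → satisfied.
article 5 — Permitted Taxpayer: [the taxpayer controls the paying entity? yes] OR [the taxpayer does not carry on a trade? no] → satisfied.
article 4 — Accredited Entity: [the income arises from sources within the territory? yes] AND [Permitted Taxpayer (article 5)? yes] → satisfied.
article 2 — Assessable Enterprise: [Class-P Resident (article 9)? yes] AND [Excluded Person (article 8)? yes] AND [Accredited Entity (article 4)? yes] → satisfied.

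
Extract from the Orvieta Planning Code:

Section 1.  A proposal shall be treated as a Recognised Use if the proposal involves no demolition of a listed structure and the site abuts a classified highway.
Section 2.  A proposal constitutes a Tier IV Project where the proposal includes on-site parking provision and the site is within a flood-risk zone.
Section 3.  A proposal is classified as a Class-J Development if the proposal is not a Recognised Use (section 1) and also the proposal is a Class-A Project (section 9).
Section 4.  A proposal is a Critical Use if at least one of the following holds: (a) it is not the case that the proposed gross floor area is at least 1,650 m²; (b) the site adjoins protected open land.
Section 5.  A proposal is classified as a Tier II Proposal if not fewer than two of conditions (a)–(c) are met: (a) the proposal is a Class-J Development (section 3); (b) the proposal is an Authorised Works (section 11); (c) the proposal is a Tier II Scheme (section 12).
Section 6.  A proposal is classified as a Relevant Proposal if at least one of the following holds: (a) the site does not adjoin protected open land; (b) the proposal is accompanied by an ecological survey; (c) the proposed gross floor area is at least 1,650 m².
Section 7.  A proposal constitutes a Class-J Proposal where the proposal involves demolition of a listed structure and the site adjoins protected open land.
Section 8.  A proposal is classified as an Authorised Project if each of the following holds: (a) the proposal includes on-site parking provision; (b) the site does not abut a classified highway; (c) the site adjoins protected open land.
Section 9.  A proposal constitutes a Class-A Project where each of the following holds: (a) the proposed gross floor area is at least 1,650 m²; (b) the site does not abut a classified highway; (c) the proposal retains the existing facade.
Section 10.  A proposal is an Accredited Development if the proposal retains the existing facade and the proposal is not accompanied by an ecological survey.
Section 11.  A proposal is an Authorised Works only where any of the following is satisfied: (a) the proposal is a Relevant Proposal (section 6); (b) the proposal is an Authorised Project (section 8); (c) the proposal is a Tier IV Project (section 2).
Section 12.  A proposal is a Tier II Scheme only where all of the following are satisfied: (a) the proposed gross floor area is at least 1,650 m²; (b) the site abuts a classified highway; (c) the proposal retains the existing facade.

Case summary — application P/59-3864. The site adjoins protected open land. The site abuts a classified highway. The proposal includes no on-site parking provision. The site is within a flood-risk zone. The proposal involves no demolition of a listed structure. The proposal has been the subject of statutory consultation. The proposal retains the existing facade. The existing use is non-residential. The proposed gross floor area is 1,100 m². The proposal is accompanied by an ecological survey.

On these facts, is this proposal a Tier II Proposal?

No

Under section 1: the proposal involves no demolition of a listed structure? yes; and the site abuts a classified highway? yes. So the proposal is a Recognised Use.
Under section 9: proposed gross floor area: 1,100 m² ≥ 1,650 m²? no; and the site does not abut a classified highway? no; and the proposal retains the existing facade? yes. So the proposal is not a Class-A Project.
Under section 3: not a Recognised Use (section 1)? no; and Class-A Project (section 9)? no. So the proposal is not a Class-J Development.
Under section 6: the site does not adjoin protected open land? no; or the proposal is accompanied by an ecological survey? yes; or proposed gross floor area: 1,100 m² ≥ 1,650 m²? no. So the proposal is a Relevant Proposal.
Under section 8: the proposal includes on-site parking provision? no; and the site does not abut a classified highway? no; and the site adjoins protected open land? yes. So the proposal is not an Authorised Project.
Under section 2: the proposal includes on-site parking provision? no; and the site is within a flood-risk zone? yes. So the proposal is not a Tier IV Project.
Under section 11: Relevant Proposal (section 6)? yes; or Authorised Project (section 8)? no; or Tier IV Project (section 2)? no. So the proposal is an Authorised Works.
Under section 12: proposed gross floor area: 1,100 m² ≥ 1,650 m²? no; and the site abuts a classified highway? yes; and the proposal retains the existing facade? yes. So the proposal is not a Tier II Scheme.
Under section 5: Class-J Development (section 3)? no; Authorised Works (section 11)? yes; Tier II Scheme (section 12)? no — 1 of 3 hold (need ≥2) → not satisfied.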